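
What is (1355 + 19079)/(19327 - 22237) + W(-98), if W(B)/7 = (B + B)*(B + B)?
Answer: 391256743/1455 ≈ 2.6891e+5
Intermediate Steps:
W(B) = 28*B² (W(B) = 7*((B + B)*(B + B)) = 7*((2*B)*(2*B)) = 7*(4*B²) = 28*B²)
(1355 + 19079)/(19327 - 22237) + W(-98) = (1355 + 19079)/(19327 - 22237) + 28*(-98)² = 20434/(-2910) + 28*9604 = 20434*(-1/2910) + 268912 = -10217/1455 + 268912 = 391256743/1455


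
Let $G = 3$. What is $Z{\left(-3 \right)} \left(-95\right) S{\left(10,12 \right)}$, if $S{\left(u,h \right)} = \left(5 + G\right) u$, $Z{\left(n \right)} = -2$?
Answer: $15200$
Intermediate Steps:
$S{\left(u,h \right)} = 8 u$ ($S{\left(u,h \right)} = \left(5 + 3\right) u = 8 u$)
$Z{\left(-3 \right)} \left(-95\right) S{\left(10,12 \right)} = \left(-2\right) \left(-95\right) 8 \cdot 10 = 190 \cdot 80 = 15200$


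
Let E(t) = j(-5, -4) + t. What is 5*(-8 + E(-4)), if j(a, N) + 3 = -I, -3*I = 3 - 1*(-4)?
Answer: -190/3 ≈ -63.333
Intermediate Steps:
I = -7/3 (I = -(3 - 1*(-4))/3 = -(3 + 4)/3 = -1/3*7 = -7/3 ≈ -2.3333)
j(a, N) = -2/3 (j(a, N) = -3 - 1*(-7/3) = -3 + 7/3 = -2/3)
E(t) = -2/3 + t
5*(-8 + E(-4)) = 5*(-8 + (-2/3 - 4)) = 5*(-8 - 14/3) = 5*(-38/3) = -190/3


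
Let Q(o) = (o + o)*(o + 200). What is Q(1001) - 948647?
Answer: 1455755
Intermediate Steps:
Q(o) = 2*o*(200 + o) (Q(o) = (2*o)*(200 + o) = 2*o*(200 + o))
Q(1001) - 948647 = 2*1001*(200 + 1001) - 948647 = 2*1001*1201 - 948647 = 2404402 - 948647 = 1455755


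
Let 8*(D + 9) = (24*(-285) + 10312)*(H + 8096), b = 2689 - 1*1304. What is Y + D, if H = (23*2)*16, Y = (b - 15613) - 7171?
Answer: 3811680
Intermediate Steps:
b = 1385 (b = 2689 - 1304 = 1385)
Y = -21399 (Y = (1385 - 15613) - 7171 = -14228 - 7171 = -21399)
H = 736 (H = 46*16 = 736)
D = 3833079 (D = -9 + ((24*(-285) + 10312)*(736 + 8096))/8 = -9 + ((-6840 + 10312)*8832)/8 = -9 + (3472*8832)/8 = -9 + (⅛)*30664704 = -9 + 3833088 = 3833079)
Y + D = -21399 + 3833079 = 3811680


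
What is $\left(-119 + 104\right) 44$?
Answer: $-660$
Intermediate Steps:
$\left(-119 + 104\right) 44 = \left(-15\right) 44 = -660$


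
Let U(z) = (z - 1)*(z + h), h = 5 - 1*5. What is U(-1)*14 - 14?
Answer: 14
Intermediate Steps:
h = 0 (h = 5 - 5 = 0)
U(z) = z*(-1 + z) (U(z) = (z - 1)*(z + 0) = (-1 + z)*z = z*(-1 + z))
U(-1)*14 - 14 = -(-1 - 1)*14 - 14 = -1*(-2)*14 - 14 = 2*14 - 14 = 28 - 14 = 14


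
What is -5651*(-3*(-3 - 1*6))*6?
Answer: -915462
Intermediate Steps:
-5651*(-3*(-3 - 1*6))*6 = -5651*(-3*(-3 - 6))*6 = -5651*(-3*(-9))*6 = -152577*6 = -5651*162 = -915462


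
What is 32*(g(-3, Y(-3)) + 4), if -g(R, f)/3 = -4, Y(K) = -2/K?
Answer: 512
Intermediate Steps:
g(R, f) = 12 (g(R, f) = -3*(-4) = 12)
32*(g(-3, Y(-3)) + 4) = 32*(12 + 4) = 32*16 = 512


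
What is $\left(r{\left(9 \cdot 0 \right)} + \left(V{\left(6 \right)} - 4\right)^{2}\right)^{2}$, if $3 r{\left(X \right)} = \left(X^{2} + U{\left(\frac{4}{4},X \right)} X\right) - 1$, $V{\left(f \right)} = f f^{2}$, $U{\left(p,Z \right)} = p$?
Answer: $\frac{18179398561}{9} \approx 2.0199 \cdot 10^{9}$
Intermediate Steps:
$V{\left(f \right)} = f^{3}$
$r{\left(X \right)} = - \frac{1}{3} + \frac{X}{3} + \frac{X^{2}}{3}$ ($r{\left(X \right)} = \frac{\left(X^{2} + \frac{4}{4} X\right) - 1}{3} = \frac{\left(X^{2} + 4 \cdot \frac{1}{4} X\right) - 1}{3} = \frac{\left(X^{2} + 1 X\right) - 1}{3} = \frac{\left(X^{2} + X\right) - 1}{3} = \frac{\left(X + X^{2}\right) - 1}{3} = \frac{-1 + X + X^{2}}{3} = - \frac{1}{3} + \frac{X}{3} + \frac{X^{2}}{3}$)
$\left(r{\left(9 \cdot 0 \right)} + \left(V{\left(6 \right)} - 4\right)^{2}\right)^{2} = \left(\left(- \frac{1}{3} + \frac{9 \cdot 0}{3} + \frac{\left(9 \cdot 0\right)^{2}}{3}\right) + \left(6^{3} - 4\right)^{2}\right)^{2} = \left(\left(- \frac{1}{3} + \frac{1}{3} \cdot 0 + \frac{0^{2}}{3}\right) + \left(216 - 4\right)^{2}\right)^{2} = \left(\left(- \frac{1}{3} + 0 + \frac{1}{3} \cdot 0\right) + 212^{2}\right)^{2} = \left(\left(- \frac{1}{3} + 0 + 0\right) + 44944\right)^{2} = \left(- \frac{1}{3} + 44944\right)^{2} = \left(\frac{134831}{3}\right)^{2} = \frac{18179398561}{9}$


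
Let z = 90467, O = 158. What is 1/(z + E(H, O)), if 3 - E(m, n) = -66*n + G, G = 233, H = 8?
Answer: 1/100665 ≈ 9.9339e-6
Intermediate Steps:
E(m, n) = -230 + 66*n (E(m, n) = 3 - (-66*n + 233) = 3 - (233 - 66*n) = 3 + (-233 + 66*n) = -230 + 66*n)
1/(z + E(H, O)) = 1/(90467 + (-230 + 66*158)) = 1/(90467 + (-230 + 10428)) = 1/(90467 + 10198) = 1/100665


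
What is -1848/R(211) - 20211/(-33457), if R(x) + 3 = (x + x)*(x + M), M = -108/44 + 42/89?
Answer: 1684691309925/2889014593103 ≈ 0.58314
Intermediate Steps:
M = -1941/979 (M = -108*1/44 + 42*(1/89) = -27/11 + 42/89 = -1941/979 ≈ -1.9826)
R(x) = -3 + 2*x*(-1941/979 + x) (R(x) = -3 + (x + x)*(x - 1941/979) = -3 + (2*x)*(-1941/979 + x) = -3 + 2*x*(-1941/979 + x))
-1848/R(211) - 20211/(-33457) = -1848/(-3 + 2*211**2 - 3882/979*211) - 20211/(-33457) = -1848/(-3 + 2*44521 - 819102/979) - 20211*(-1/33457) = -1848/(-3 + 89042 - 819102/979) + 20211/33457 = -1848/86350079/979 + 20211/33457 = -1848*979/86350079 + 20211/33457 = -1809192/86350079 + 20211/33457 = 1684691309925/2889014593103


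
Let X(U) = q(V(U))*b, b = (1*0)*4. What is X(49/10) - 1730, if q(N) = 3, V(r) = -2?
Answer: -1730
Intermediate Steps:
b = 0 (b = 0*4 = 0)
X(U) = 0 (X(U) = 3*0 = 0)
X(49/10) - 1730 = 0 - 1730 = -1730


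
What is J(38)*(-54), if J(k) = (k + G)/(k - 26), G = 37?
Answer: -675/2 ≈ -337.50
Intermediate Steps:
J(k) = (37 + k)/(-26 + k) (J(k) = (k + 37)/(k - 26) = (37 + k)/(-26 + k))
J(38)*(-54) = ((37 + 38)/(-26 + 38))*(-54) = (75/12)*(-54) = ((1/12)*75)*(-54) = (25/4)*(-54) = -675/2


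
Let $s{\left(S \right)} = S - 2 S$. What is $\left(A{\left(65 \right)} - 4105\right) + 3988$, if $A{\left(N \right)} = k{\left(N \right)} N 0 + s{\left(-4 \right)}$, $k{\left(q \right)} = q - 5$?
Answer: $-113$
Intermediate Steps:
$s{\left(S \right)} = - S$
$k{\left(q \right)} = -5 + q$ ($k{\left(q \right)} = q - 5 = -5 + q$)
$A{\left(N \right)} = 4$ ($A{\left(N \right)} = \left(-5 + N\right) N 0 - -4 = N \left(-5 + N\right) 0 + 4 = 0 + 4 = 4$)
$\left(A{\left(65 \right)} - 4105\right) + 3988 = \left(4 - 4105\right) + 3988 = -4101 + 3988 = -113$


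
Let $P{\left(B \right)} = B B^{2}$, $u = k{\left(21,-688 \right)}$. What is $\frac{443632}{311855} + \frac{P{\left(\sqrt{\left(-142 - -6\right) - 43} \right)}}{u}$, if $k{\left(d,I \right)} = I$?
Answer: $\frac{443632}{311855} + \frac{179 i \sqrt{179}}{688} \approx 1.4226 + 3.4809 i$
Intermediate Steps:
$u = -688$
$P{\left(B \right)} = B^{3}$
$\frac{443632}{311855} + \frac{P{\left(\sqrt{\left(-142 - -6\right) - 43} \right)}}{u} = \frac{443632}{311855} + \frac{\left(\sqrt{\left(-142 - -6\right) - 43}\right)^{3}}{-688} = 443632 \cdot \frac{1}{311855} + \left(\sqrt{\left(-142 + 6\right) - 43}\right)^{3} \left(- \frac{1}{688}\right) = \frac{443632}{311855} + \left(\sqrt{-136 - 43}\right)^{3} \left(- \frac{1}{688}\right) = \frac{443632}{311855} + \left(\sqrt{-179}\right)^{3} \left(- \frac{1}{688}\right) = \frac{443632}{311855} + \left(i \sqrt{179}\right)^{3} \left(- \frac{1}{688}\right) = \frac{443632}{311855} + - 179 i \sqrt{179} \left(- \frac{1}{688}\right) = \frac{443632}{311855} + \frac{179 i \sqrt{179}}{688}$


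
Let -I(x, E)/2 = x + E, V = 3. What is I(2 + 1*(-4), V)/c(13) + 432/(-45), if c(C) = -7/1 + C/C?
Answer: -139/15 ≈ -9.2667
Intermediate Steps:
c(C) = -6 (c(C) = -7*1 + 1 = -7 + 1 = -6)
I(x, E) = -2*E - 2*x (I(x, E) = -2*(x + E) = -2*(E + x) = -2*E - 2*x)
I(2 + 1*(-4), V)/c(13) + 432/(-45) = (-2*3 - 2*(2 + 1*(-4)))/(-6) + 432/(-45) = (-6 - 2*(2 - 4))*(-1/6) + 432*(-1/45) = (-6 - 2*(-2))*(-1/6) - 48/5 = (-6 + 4)*(-1/6) - 48/5 = -2*(-1/6) - 48/5 = 1/3 - 48/5 = -139/15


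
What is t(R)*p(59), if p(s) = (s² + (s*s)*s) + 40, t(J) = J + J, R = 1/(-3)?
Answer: -417800/3 ≈ -1.3927e+5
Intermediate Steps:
R = -⅓ ≈ -0.33333
t(J) = 2*J
p(s) = 40 + s² + s³ (p(s) = (s² + s²*s) + 40 = (s² + s³) + 40 = 40 + s² + s³)
t(R)*p(59) = (2*(-⅓))*(40 + 59² + 59³) = -2*(40 + 3481 + 205379)/3 = -⅔*208900 = -417800/3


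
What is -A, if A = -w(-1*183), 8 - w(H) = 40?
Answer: -32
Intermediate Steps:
w(H) = -32 (w(H) = 8 - 1*40 = 8 - 40 = -32)
A = 32 (A = -1*(-32) = 32)
-A = -1*32 = -32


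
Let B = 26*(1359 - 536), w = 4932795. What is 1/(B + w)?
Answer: 1/4954193 ≈ 2.0185e-7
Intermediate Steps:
B = 21398 (B = 26*823 = 21398)
1/(B + w) = 1/(21398 + 4932795) = 1/4954193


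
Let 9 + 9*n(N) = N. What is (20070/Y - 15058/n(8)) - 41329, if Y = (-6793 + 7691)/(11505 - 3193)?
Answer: 125703577/449 ≈ 2.7996e+5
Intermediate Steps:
n(N) = -1 + N/9
Y = 449/4156 (Y = 898/8312 = 898*(1/8312) = 449/4156 ≈ 0.10804)
(20070/Y - 15058/n(8)) - 41329 = (20070/(449/4156) - 15058/(-1 + (⅑)*8)) - 41329 = (20070*(4156/449) - 15058/(-1 + 8/9)) - 41329 = (83410920/449 - 15058/(-⅑)) - 41329 = (83410920/449 - 15058*(-9)) - 41329 = (83410920/449 + 135522) - 41329 = 144260298/449 - 41329 = 125703577/449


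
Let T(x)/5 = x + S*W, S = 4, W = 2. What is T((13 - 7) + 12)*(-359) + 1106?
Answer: -45564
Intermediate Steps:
T(x) = 40 + 5*x (T(x) = 5*(x + 4*2) = 5*(x + 8) = 5*(8 + x) = 40 + 5*x)
T((13 - 7) + 12)*(-359) + 1106 = (40 + 5*((13 - 7) + 12))*(-359) + 1106 = (40 + 5*(6 + 12))*(-359) + 1106 = (40 + 5*18)*(-359) + 1106 = (40 + 90)*(-359) + 1106 = 130*(-359) + 1106 = -46670 + 1106 = -45564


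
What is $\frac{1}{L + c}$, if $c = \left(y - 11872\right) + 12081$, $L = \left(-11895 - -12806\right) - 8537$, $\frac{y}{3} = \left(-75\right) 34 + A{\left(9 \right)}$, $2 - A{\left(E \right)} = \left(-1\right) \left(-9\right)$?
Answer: $- \frac{1}{15088} \approx -6.6278 \cdot 10^{-5}$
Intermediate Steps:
$A{\left(E \right)} = -7$ ($A{\left(E \right)} = 2 - \left(-1\right) \left(-9\right) = 2 - 9 = -7$)
$y = -7671$ ($y = 3 \left(\left(-75\right) 34 - 7\right) = 3 \left(-2550 - 7\right) = 3 \left(-2557\right) = -7671$)
$L = -7626$ ($L = \left(-11895 + 12806\right) - 8537 = 911 - 8537 = -7626$)
$c = -7462$ ($c = \left(-7671 - 11872\right) + 12081 = -19543 + 12081 = -7462$)
$\frac{1}{L + c} = \frac{1}{-7626 - 7462} = \frac{1}{-15088} = - \frac{1}{15088}$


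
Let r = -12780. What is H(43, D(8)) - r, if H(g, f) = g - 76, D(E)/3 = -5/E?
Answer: 12747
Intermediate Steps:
D(E) = -15/E (D(E) = 3*(-5/E) = -15/E)
H(g, f) = -76 + g
H(43, D(8)) - r = (-76 + 43) - 1*(-12780) = -33 + 12780 = 12747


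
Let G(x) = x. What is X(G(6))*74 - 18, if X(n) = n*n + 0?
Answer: 2646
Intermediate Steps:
X(n) = n² (X(n) = n² + 0 = n²)
X(G(6))*74 - 18 = 6²*74 - 18 = 36*74 - 18 = 2664 - 18 = 2646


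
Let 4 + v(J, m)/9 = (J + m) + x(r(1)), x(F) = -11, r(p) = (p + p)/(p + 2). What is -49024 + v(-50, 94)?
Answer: -48763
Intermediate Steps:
r(p) = 2*p/(2 + p) (r(p) = (2*p)/(2 + p) = 2*p/(2 + p))
v(J, m) = -135 + 9*J + 9*m (v(J, m) = -36 + 9*((J + m) - 11) = -36 + 9*(-11 + J + m) = -36 + (-99 + 9*J + 9*m) = -135 + 9*J + 9*m)
-49024 + v(-50, 94) = -49024 + (-135 + 9*(-50) + 9*94) = -49024 + (-135 - 450 + 846) = -49024 + 261 = -48763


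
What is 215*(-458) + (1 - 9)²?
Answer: -98406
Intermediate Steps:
215*(-458) + (1 - 9)² = -98470 + (-8)² = -98470 + 64 = -98406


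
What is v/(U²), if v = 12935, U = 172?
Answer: 12935/29584 ≈ 0.43723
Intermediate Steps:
v/(U²) = 12935/(172²) = 12935/29584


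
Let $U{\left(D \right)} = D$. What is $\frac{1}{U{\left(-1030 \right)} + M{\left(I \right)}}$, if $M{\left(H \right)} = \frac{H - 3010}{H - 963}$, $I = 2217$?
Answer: $- \frac{1254}{1292413} \approx -0.00097028$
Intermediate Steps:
$M{\left(H \right)} = \frac{-3010 + H}{-963 + H}$
$\frac{1}{U{\left(-1030 \right)} + M{\left(I \right)}} = \frac{1}{-1030 + \frac{-3010 + 2217}{-963 + 2217}} = \frac{1}{-1030 + \frac{1}{1254} \left(-793\right)} = \frac{1}{-1030 - \frac{793}{1254}} = \frac{1}{- \frac{1292413}{1254}} = - \frac{1254}{1292413}$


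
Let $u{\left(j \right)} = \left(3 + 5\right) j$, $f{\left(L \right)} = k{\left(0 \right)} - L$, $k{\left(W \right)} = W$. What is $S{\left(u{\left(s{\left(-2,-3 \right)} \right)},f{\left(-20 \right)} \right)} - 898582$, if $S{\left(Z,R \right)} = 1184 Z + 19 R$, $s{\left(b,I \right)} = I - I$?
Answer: $-898202$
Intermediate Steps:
$s{\left(b,I \right)} = 0$
$f{\left(L \right)} = - L$ ($f{\left(L \right)} = 0 - L = - L$)
$u{\left(j \right)} = 8 j$
$S{\left(Z,R \right)} = 19 R + 1184 Z$
$S{\left(u{\left(s{\left(-2,-3 \right)} \right)},f{\left(-20 \right)} \right)} - 898582 = \left(19 \left(\left(-1\right) \left(-20\right)\right) + 1184 \cdot 8 \cdot 0\right) - 898582 = \left(19 \cdot 20 + 1184 \cdot 0\right) - 898582 = \left(380 + 0\right) - 898582 = 380 - 898582 = -898202$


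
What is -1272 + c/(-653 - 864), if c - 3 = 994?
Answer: -1930621/1517 ≈ -1272.7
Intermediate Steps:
c = 997 (c = 3 + 994 = 997)
-1272 + c/(-653 - 864) = -1272 + 997/(-653 - 864) = -1272 + 997/(-1517) = -1272 - 1/1517*997 = -1272 - 997/1517 = -1930621/1517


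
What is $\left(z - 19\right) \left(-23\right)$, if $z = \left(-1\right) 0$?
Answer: $437$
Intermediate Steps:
$z = 0$
$\left(z - 19\right) \left(-23\right) = \left(0 - 19\right) \left(-23\right) = \left(-19\right) \left(-23\right) = 437$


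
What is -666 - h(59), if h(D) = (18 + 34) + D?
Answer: -777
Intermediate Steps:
h(D) = 52 + D
-666 - h(59) = -666 - (52 + 59) = -666 - 1*111 = -666 - 111 = -777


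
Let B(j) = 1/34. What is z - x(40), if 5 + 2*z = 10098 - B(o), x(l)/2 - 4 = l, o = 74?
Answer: 337177/68 ≈ 4958.5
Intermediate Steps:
x(l) = 8 + 2*l
B(j) = 1/34
z = 343161/68 (z = -5/2 + (10098 - 1*1/34)/2 = -5/2 + (10098 - 1/34)/2 = -5/2 + (½)*(343331/34) = -5/2 + 343331/68 = 343161/68 ≈ 5046.5)
z - x(40) = 343161/68 - (8 + 2*40) = 343161/68 - (8 + 80) = 343161/68 - 1*88 = 343161/68 - 88 = 337177/68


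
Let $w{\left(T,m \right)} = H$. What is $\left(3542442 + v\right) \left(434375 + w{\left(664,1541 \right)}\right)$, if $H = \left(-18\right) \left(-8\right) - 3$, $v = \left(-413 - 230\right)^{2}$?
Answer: $1718897933756$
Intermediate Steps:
$v = 413449$ ($v = \left(-643\right)^{2} = 413449$)
$H = 141$ ($H = 144 - 3 = 141$)
$w{\left(T,m \right)} = 141$
$\left(3542442 + v\right) \left(434375 + w{\left(664,1541 \right)}\right) = \left(3542442 + 413449\right) \left(434375 + 141\right) = 3955891 \cdot 434516 = 1718897933756$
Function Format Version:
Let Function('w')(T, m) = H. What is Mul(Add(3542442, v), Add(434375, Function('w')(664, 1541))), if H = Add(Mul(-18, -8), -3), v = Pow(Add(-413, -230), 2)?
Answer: 1718897933756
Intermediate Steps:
v = 413449 (v = Pow(-643, 2) = 413449)
H = 141 (H = Add(144, -3) = 141)
Function('w')(T, m) = 141
Mul(Add(3542442, v), Add(434375, Function('w')(664, 1541))) = Mul(Add(3542442, 413449), Add(434375, 141)) = Mul(3955891, 434516) = 1718897933756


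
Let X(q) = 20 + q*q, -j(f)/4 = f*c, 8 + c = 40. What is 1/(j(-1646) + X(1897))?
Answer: 1/3809317 ≈ 2.6251e-7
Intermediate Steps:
c = 32 (c = -8 + 40 = 32)
j(f) = -128*f (j(f) = -4*f*32 = -128*f)
X(q) = 20 + q²
1/(j(-1646) + X(1897)) = 1/(-128*(-1646) + (20 + 1897²)) = 1/(210688 + (20 + 3598609)) = 1/(210688 + 3598629) = 1/3809317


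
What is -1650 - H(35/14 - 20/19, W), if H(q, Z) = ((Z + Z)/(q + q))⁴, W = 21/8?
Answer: -3890568958401/2342560000 ≈ -1660.8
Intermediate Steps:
W = 21/8 (W = 21*(⅛) = 21/8 ≈ 2.6250)
H(q, Z) = Z⁴/q⁴ (H(q, Z) = ((2*Z)/((2*q)))⁴ = ((2*Z)*(1/(2*q)))⁴ = (Z/q)⁴ = Z⁴/q⁴)
-1650 - H(35/14 - 20/19, W) = -1650 - (21/8)⁴/(35/14 - 20/19)⁴ = -1650 - 194481/(4096*(35*(1/14) - 20*1/19)⁴) = -1650 - 194481/(4096*(5/2 - 20/19)⁴) = -1650 - 194481/(4096*(55/38)⁴) = -1650 - 194481*2085136/(4096*9150625) = -1650 - 1*25344958401/2342560000 = -1650 - 25344958401/2342560000 = -3890568958401/2342560000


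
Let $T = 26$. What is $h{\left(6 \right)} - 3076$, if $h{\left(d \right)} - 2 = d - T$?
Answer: $-3094$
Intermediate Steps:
$h{\left(d \right)} = -24 + d$ ($h{\left(d \right)} = 2 + \left(d - 26\right) = 2 + \left(-26 + d\right) = -24 + d$)
$h{\left(6 \right)} - 3076 = \left(-24 + 6\right) - 3076 = -18 - 3076 = -3094$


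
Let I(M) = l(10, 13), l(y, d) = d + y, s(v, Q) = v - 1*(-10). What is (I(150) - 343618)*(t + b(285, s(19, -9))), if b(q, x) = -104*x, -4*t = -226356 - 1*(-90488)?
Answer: -10634608845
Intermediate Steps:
s(v, Q) = 10 + v (s(v, Q) = v + 10 = 10 + v)
t = 33967 (t = -(-226356 - 1*(-90488))/4 = -(-226356 + 90488)/4 = -¼*(-135868) = 33967)
I(M) = 23 (I(M) = 13 + 10 = 23)
(I(150) - 343618)*(t + b(285, s(19, -9))) = (23 - 343618)*(33967 - 104*(10 + 19)) = -343595*(33967 - 104*29) = -343595*(33967 - 3016) = -343595*30951 = -10634608845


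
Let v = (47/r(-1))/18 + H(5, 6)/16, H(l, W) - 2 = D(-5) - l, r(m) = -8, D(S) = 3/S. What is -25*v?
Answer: 1985/144 ≈ 13.785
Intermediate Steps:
H(l, W) = 7/5 - l (H(l, W) = 2 + (3/(-5) - l) = 2 + (3*(-⅕) - l) = 2 + (-⅗ - l) = 7/5 - l)
v = -397/720 (v = (47/(-8))/18 + (7/5 - 1*5)/16 = (47*(-⅛))*(1/18) + (7/5 - 5)*(1/16) = -47/8*1/18 - 18/5*1/16 = -47/144 - 9/40 = -397/720 ≈ -0.55139)
-25*v = -25*(-397/720) = 1985/144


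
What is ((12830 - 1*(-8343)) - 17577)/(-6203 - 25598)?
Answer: -3596/31801 ≈ -0.11308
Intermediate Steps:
((12830 - 1*(-8343)) - 17577)/(-6203 - 25598) = ((12830 + 8343) - 17577)/(-31801) = (21173 - 17577)*(-1/31801) = 3596*(-1/31801) = -3596/31801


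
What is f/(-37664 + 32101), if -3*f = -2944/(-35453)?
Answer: 2944/591675117 ≈ 4.9757e-6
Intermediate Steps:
f = -2944/106359 (f = -(-2944)/(3*(-35453)) = -(-2944)*(-1)/(3*35453) = -⅓*2944/35453 = -2944/106359 ≈ -0.027680)
f/(-37664 + 32101) = -2944/(106359*(-37664 + 32101)) = -2944/106359/(-5563) = -2944/106359*(-1/5563) = 2944/591675117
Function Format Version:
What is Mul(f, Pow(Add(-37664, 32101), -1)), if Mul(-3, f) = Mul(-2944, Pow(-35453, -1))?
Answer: Rational(2944, 591675117) ≈ 4.9757e-6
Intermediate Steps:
f = Rational(-2944, 106359) (f = Mul(Rational(-1, 3), Mul(-2944, Pow(-35453, -1))) = Mul(Rational(-1, 3), Mul(-2944, Rational(-1, 35453))) = Mul(Rational(-1, 3), Rational(2944, 35453)) = Rational(-2944, 106359) ≈ -0.027680)
Mul(f, Pow(Add(-37664, 32101), -1)) = Mul(Rational(-2944, 106359), Pow(Add(-37664, 32101), -1)) = Mul(Rational(-2944, 106359), Pow(-5563, -1)) = Mul(Rational(-2944, 106359), Rational(-1, 5563)) = Rational(2944, 591675117)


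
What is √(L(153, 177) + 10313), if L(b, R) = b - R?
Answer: √10289 ≈ 101.43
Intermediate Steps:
√(L(153, 177) + 10313) = √((153 - 1*177) + 10313) = √((153 - 177) + 10313) = √(-24 + 10313) = √10289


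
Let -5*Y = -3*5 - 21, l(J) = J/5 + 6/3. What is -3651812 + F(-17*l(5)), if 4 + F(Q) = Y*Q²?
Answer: -18165444/5 ≈ -3.6331e+6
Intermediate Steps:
l(J) = 2 + J/5 (l(J) = J*(⅕) + 6*(⅓) = J/5 + 2 = 2 + J/5)
Y = 36/5 (Y = -(-3*5 - 21)/5 = -(-15 - 21)/5 = -⅕*(-36) = 36/5 ≈ 7.2000)
F(Q) = -4 + 36*Q²/5
-3651812 + F(-17*l(5)) = -3651812 + (-4 + 36*(-17*(2 + (⅕)*5))²/5) = -3651812 + (-4 + 36*(-17*(2 + 1))²/5) = -3651812 + (-4 + 36*(-17*3)²/5) = -3651812 + (-4 + (36/5)*(-51)²) = -3651812 + (-4 + (36/5)*2601) = -3651812 + (-4 + 93636/5) = -3651812 + 93616/5 = -18165444/5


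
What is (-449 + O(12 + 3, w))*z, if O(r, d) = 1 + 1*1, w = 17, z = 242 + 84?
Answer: -145722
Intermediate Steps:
z = 326
O(r, d) = 2 (O(r, d) = 1 + 1 = 2)
(-449 + O(12 + 3, w))*z = (-449 + 2)*326 = -447*326 = -145722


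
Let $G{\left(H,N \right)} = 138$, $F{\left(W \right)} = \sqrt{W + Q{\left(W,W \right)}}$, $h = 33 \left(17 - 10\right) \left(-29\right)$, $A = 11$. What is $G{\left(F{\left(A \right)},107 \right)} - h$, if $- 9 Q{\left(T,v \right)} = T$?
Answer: $6837$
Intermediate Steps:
$Q{\left(T,v \right)} = - \frac{T}{9}$
$h = -6699$ ($h = 33 \cdot 7 \left(-29\right) = 231 \left(-29\right) = -6699$)
$F{\left(W \right)} = \frac{2 \sqrt{2} \sqrt{W}}{3}$ ($F{\left(W \right)} = \sqrt{W - \frac{W}{9}} = \sqrt{\frac{8 W}{9}} = \frac{2 \sqrt{2} \sqrt{W}}{3}$)
$G{\left(F{\left(A \right)},107 \right)} - h = 138 - -6699 = 138 + 6699 = 6837$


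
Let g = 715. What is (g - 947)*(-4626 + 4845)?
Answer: -50808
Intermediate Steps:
(g - 947)*(-4626 + 4845) = (715 - 947)*(-4626 + 4845) = -232*219 = -50808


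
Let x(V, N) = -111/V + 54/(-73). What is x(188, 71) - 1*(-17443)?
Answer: 239369477/13724 ≈ 17442.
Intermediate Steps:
x(V, N) = -54/73 - 111/V (x(V, N) = -111/V + 54*(-1/73) = -111/V - 54/73 = -54/73 - 111/V)
x(188, 71) - 1*(-17443) = (-54/73 - 111/188) - 1*(-17443) = (-54/73 - 111*1/188) + 17443 = (-54/73 - 111/188) + 17443 = -18255/13724 + 17443 = 239369477/13724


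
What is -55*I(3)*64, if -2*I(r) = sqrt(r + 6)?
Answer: 5280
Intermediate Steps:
I(r) = -sqrt(6 + r)/2 (I(r) = -sqrt(r + 6)/2 = -sqrt(6 + r)/2)
-55*I(3)*64 = -(-55)*sqrt(6 + 3)/2*64 = -(-55)*sqrt(9)/2*64 = -(-55)*3/2*64 = -55*(-3/2)*64 = (165/2)*64 = 5280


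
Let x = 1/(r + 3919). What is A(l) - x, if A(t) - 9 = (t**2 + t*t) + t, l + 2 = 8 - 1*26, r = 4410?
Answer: 6571580/8329 ≈ 789.00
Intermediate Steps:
l = -20 (l = -2 + (8 - 1*26) = -2 + (8 - 26) = -2 - 18 = -20)
x = 1/8329 (x = 1/(4410 + 3919) = 1/8329 ≈ 0.00012006)
A(t) = 9 + t + 2*t**2 (A(t) = 9 + ((t**2 + t*t) + t) = 9 + ((t**2 + t**2) + t) = 9 + (2*t**2 + t) = 9 + (t + 2*t**2) = 9 + t + 2*t**2)
A(l) - x = (9 - 20 + 2*(-20)**2) - 1*1/8329 = (9 - 20 + 2*400) - 1/8329 = (9 - 20 + 800) - 1/8329 = 789 - 1/8329 = 6571580/8329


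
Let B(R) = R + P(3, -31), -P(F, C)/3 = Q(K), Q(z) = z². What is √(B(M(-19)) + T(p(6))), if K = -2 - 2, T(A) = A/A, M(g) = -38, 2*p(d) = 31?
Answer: I*√85 ≈ 9.2195*I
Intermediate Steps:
p(d) = 31/2 (p(d) = (½)*31 = 31/2)
T(A) = 1
K = -4
P(F, C) = -48 (P(F, C) = -3*(-4)² = -3*16 = -48)
B(R) = -48 + R (B(R) = R - 48 = -48 + R)
√(B(M(-19)) + T(p(6))) = √((-48 - 38) + 1) = √(-86 + 1) = √(-85) = I*√85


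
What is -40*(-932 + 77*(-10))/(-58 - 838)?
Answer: -4255/56 ≈ -75.982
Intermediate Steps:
-40*(-932 + 77*(-10))/(-58 - 838) = -40*(-932 - 770)/(-896) = -(-68080)*(-1)/896 = -40*851/448 = -4255/56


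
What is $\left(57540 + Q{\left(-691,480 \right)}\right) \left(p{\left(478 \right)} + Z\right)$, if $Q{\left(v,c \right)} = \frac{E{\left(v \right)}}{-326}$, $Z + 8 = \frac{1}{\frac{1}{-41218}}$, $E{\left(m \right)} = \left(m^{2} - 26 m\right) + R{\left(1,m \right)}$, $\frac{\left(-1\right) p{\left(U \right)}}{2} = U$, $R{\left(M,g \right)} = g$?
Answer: $- \frac{385190922844}{163} \approx -2.3631 \cdot 10^{9}$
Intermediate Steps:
$p{\left(U \right)} = - 2 U$
$E{\left(m \right)} = m^{2} - 25 m$ ($E{\left(m \right)} = \left(m^{2} - 26 m\right) + m = m^{2} - 25 m$)
$Z = -41226$ ($Z = -8 + \frac{1}{\frac{1}{-41218}} = -8 + \frac{1}{- \frac{1}{41218}} = -8 - 41218 = -41226$)
$Q{\left(v,c \right)} = - \frac{v \left(-25 + v\right)}{326}$ ($Q{\left(v,c \right)} = \frac{v \left(-25 + v\right)}{-326} = v \left(-25 + v\right) \left(- \frac{1}{326}\right) = - \frac{v \left(-25 + v\right)}{326}$)
$\left(57540 + Q{\left(-691,480 \right)}\right) \left(p{\left(478 \right)} + Z\right) = \left(57540 + \frac{1}{326} \left(-691\right) \left(25 - -691\right)\right) \left(\left(-2\right) 478 - 41226\right) = \left(57540 + \frac{1}{326} \left(-691\right) \left(25 + 691\right)\right) \left(-956 - 41226\right) = \left(57540 + \frac{1}{326} \left(-691\right) 716\right) \left(-42182\right) = \left(57540 - \frac{247378}{163}\right) \left(-42182\right) = \frac{9131642}{163} \left(-42182\right) = - \frac{385190922844}{163}$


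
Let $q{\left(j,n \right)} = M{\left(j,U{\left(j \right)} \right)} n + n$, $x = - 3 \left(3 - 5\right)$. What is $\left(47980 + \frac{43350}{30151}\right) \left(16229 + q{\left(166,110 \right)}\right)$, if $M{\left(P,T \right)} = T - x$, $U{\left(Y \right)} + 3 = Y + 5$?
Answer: $\frac{49417426664470}{30151} \approx 1.639 \cdot 10^{9}$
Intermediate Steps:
$x = 6$ ($x = \left(-3\right) \left(-2\right) = 6$)
$U{\left(Y \right)} = 2 + Y$ ($U{\left(Y \right)} = -3 + \left(Y + 5\right) = -3 + \left(5 + Y\right) = 2 + Y$)
$M{\left(P,T \right)} = -6 + T$ ($M{\left(P,T \right)} = T - 6 = -6 + T$)
$q{\left(j,n \right)} = n + n \left(-4 + j\right)$ ($q{\left(j,n \right)} = \left(-6 + \left(2 + j\right)\right) n + n = \left(-4 + j\right) n + n = n \left(-4 + j\right) + n = n + n \left(-4 + j\right)$)
$\left(47980 + \frac{43350}{30151}\right) \left(16229 + q{\left(166,110 \right)}\right) = \left(47980 + \frac{43350}{30151}\right) \left(16229 + 110 \left(-3 + 166\right)\right) = \left(47980 + 43350 \cdot \frac{1}{30151}\right) \left(16229 + 110 \cdot 163\right) = \left(47980 + \frac{43350}{30151}\right) \left(16229 + 17930\right) = \frac{1446688330}{30151} \cdot 34159 = \frac{49417426664470}{30151}$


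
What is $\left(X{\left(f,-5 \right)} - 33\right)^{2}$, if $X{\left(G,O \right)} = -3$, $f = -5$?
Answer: $1296$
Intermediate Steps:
$\left(X{\left(f,-5 \right)} - 33\right)^{2} = \left(-3 - 33\right)^{2} = \left(-36\right)^{2} = 1296$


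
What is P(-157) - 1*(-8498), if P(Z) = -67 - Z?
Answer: 8588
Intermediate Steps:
P(-157) - 1*(-8498) = (-67 - 1*(-157)) - 1*(-8498) = (-67 + 157) + 8498 = 90 + 8498 = 8588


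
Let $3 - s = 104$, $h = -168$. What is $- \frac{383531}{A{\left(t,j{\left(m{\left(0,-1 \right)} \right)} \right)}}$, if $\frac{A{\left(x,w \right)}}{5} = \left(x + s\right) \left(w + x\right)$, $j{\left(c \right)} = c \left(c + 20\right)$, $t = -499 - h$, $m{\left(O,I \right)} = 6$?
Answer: $- \frac{383531}{378000} \approx -1.0146$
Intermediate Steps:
$s = -101$ ($s = 3 - 104 = -101$)
$t = -331$ ($t = -499 - -168 = -499 + 168 = -331$)
$j{\left(c \right)} = c \left(20 + c\right)$
$A{\left(x,w \right)} = 5 \left(-101 + x\right) \left(w + x\right)$ ($A{\left(x,w \right)} = 5 \left(x - 101\right) \left(w + x\right) = 5 \left(-101 + x\right) \left(w + x\right)$)
$- \frac{383531}{A{\left(t,j{\left(m{\left(0,-1 \right)} \right)} \right)}} = - \frac{383531}{- 505 \cdot 6 \left(20 + 6\right) - -167155 + 5 \left(-331\right)^{2} + 5 \cdot 6 \left(20 + 6\right) \left(-331\right)} = - \frac{383531}{- 505 \cdot 6 \cdot 26 + 167155 + 5 \cdot 109561 + 5 \cdot 6 \cdot 26 \left(-331\right)} = - \frac{383531}{\left(-505\right) 156 + 167155 + 547805 + 5 \cdot 156 \left(-331\right)} = - \frac{383531}{-78780 + 167155 + 547805 - 258180} = - \frac{383531}{378000}$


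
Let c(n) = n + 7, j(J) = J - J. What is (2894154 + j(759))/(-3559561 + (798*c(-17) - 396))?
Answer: -2894154/3567937 ≈ -0.81116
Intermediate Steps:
j(J) = 0
c(n) = 7 + n
(2894154 + j(759))/(-3559561 + (798*c(-17) - 396)) = (2894154 + 0)/(-3559561 + (798*(7 - 17) - 396)) = 2894154/(-3559561 + (798*(-10) - 396)) = 2894154/(-3559561 + (-7980 - 396)) = 2894154/(-3559561 - 8376) = 2894154/(-3567937) = 2894154*(-1/3567937) = -2894154/3567937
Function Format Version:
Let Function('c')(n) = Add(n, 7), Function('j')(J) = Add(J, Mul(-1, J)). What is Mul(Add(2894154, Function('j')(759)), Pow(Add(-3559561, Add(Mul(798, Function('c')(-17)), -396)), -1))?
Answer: Rational(-2894154, 3567937) ≈ -0.81116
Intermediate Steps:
Function('j')(J) = 0
Function('c')(n) = Add(7, n)
Mul(Add(2894154, Function('j')(759)), Pow(Add(-3559561, Add(Mul(798, Function('c')(-17)), -396)), -1)) = Mul(Add(2894154, 0), Pow(Add(-3559561, Add(Mul(798, Add(7, -17)), -396)), -1)) = Mul(2894154, Pow(Add(-3559561, Add(Mul(798, -10), -396)), -1)) = Mul(2894154, Pow(Add(-3559561, Add(-7980, -396)), -1)) = Mul(2894154, Pow(Add(-3559561, -8376), -1)) = Mul(2894154, Pow(-3567937, -1)) = Mul(2894154, Rational(-1, 3567937)) = Rational(-2894154, 3567937)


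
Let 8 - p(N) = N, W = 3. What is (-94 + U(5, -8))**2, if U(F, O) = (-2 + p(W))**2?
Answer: 7225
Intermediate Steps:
p(N) = 8 - N
U(F, O) = 9 (U(F, O) = (-2 + (8 - 1*3))**2 = (-2 + (8 - 3))**2 = (-2 + 5)**2 = 3**2 = 9)
(-94 + U(5, -8))**2 = (-94 + 9)**2 = (-85)**2 = 7225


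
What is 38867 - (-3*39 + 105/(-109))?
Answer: 4249361/109 ≈ 38985.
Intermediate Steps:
38867 - (-3*39 + 105/(-109)) = 38867 - (-117 + 105*(-1/109)) = 38867 - (-117 - 105/109) = 38867 - 1*(-12858/109) = 38867 + 12858/109 = 4249361/109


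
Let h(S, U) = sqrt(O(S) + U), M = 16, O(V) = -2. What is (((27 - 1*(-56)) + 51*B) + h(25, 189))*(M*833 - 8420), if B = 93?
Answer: 23686008 + 4908*sqrt(187) ≈ 2.3753e+7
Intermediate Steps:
h(S, U) = sqrt(-2 + U)
(((27 - 1*(-56)) + 51*B) + h(25, 189))*(M*833 - 8420) = (((27 - 1*(-56)) + 51*93) + sqrt(-2 + 189))*(16*833 - 8420) = (((27 + 56) + 4743) + sqrt(187))*(13328 - 8420) = ((83 + 4743) + sqrt(187))*4908 = (4826 + sqrt(187))*4908 = 23686008 + 4908*sqrt(187)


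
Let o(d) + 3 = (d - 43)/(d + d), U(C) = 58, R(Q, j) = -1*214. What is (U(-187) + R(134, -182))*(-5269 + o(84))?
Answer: 11513515/14 ≈ 8.2239e+5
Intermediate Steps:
R(Q, j) = -214
o(d) = -3 + (-43 + d)/(2*d) (o(d) = -3 + (d - 43)/(d + d) = -3 + (-43 + d)/((2*d)) = -3 + (-43 + d)*(1/(2*d)) = -3 + (-43 + d)/(2*d))
(U(-187) + R(134, -182))*(-5269 + o(84)) = (58 - 214)*(-5269 + (1/2)*(-43 - 5*84)/84) = -156*(-5269 + (1/2)*(1/84)*(-43 - 420)) = -156*(-5269 + (1/2)*(1/84)*(-463)) = -156*(-5269 - 463/168) = -156*(-885655/168) = 11513515/14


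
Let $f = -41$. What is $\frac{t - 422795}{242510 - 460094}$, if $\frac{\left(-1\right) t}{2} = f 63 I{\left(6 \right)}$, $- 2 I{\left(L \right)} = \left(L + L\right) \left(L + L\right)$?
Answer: $\frac{794747}{217584} \approx 3.6526$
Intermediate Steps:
$I{\left(L \right)} = - 2 L^{2}$ ($I{\left(L \right)} = - \frac{\left(L + L\right) \left(L + L\right)}{2} = - \frac{2 L 2 L}{2} = - \frac{4 L^{2}}{2} = - 2 L^{2}$)
$t = -371952$ ($t = - 2 \left(-41\right) 63 \left(- 2 \cdot 6^{2}\right) = - 2 \left(- 2583 \left(\left(-2\right) 36\right)\right) = - 2 \left(\left(-2583\right) \left(-72\right)\right) = \left(-2\right) 185976 = -371952$)
$\frac{t - 422795}{242510 - 460094} = \frac{-371952 - 422795}{242510 - 460094} = - \frac{794747}{-217584} = \left(-794747\right) \left(- \frac{1}{217584}\right) = \frac{794747}{217584}$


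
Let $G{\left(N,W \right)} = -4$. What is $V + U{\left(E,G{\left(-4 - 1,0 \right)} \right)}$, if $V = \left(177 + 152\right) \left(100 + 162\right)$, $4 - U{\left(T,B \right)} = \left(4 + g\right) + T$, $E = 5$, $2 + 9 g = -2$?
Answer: $\frac{775741}{9} \approx 86194.0$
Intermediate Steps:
$g = - \frac{4}{9}$ ($g = - \frac{2}{9} + \frac{1}{9} \left(-2\right) = - \frac{2}{9} - \frac{2}{9} = - \frac{4}{9} \approx -0.44444$)
$U{\left(T,B \right)} = \frac{4}{9} - T$ ($U{\left(T,B \right)} = 4 - \left(\left(4 - \frac{4}{9}\right) + T\right) = 4 - \left(\frac{32}{9} + T\right) = \frac{4}{9} - T$)
$V = 86198$ ($V = 329 \cdot 262 = 86198$)
$V + U{\left(E,G{\left(-4 - 1,0 \right)} \right)} = 86198 + \left(\frac{4}{9} - 5\right) = 86198 - \frac{41}{9} = \frac{775741}{9}$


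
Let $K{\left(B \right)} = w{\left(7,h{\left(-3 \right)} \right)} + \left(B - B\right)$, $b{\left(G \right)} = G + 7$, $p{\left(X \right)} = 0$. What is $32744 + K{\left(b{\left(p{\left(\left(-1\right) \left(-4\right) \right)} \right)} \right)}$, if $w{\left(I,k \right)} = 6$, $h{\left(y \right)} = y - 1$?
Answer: $32750$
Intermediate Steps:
$h{\left(y \right)} = -1 + y$
$b{\left(G \right)} = 7 + G$
$K{\left(B \right)} = 6$ ($K{\left(B \right)} = 6 + \left(B - B\right) = 6 + 0 = 6$)
$32744 + K{\left(b{\left(p{\left(\left(-1\right) \left(-4\right) \right)} \right)} \right)} = 32744 + 6 = 32750$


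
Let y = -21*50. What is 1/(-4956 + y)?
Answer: -1/6006 ≈ -0.00016650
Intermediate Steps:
y = -1050
1/(-4956 + y) = 1/(-4956 - 1050) = 1/(-6006) = -1/6006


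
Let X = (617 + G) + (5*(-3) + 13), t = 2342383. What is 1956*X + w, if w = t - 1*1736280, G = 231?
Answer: 2260879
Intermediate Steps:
X = 846 (X = (617 + 231) + (5*(-3) + 13) = 848 + (-15 + 13) = 848 - 2 = 846)
w = 606103 (w = 2342383 - 1*1736280 = 2342383 - 1736280 = 606103)
1956*X + w = 1956*846 + 606103 = 1654776 + 606103 = 2260879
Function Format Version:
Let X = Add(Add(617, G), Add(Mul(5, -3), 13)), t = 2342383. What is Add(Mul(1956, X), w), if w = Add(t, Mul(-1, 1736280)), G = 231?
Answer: 2260879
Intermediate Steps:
X = 846 (X = Add(Add(617, 231), Add(Mul(5, -3), 13)) = Add(848, Add(-15, 13)) = Add(848, -2) = 846)
w = 606103 (w = Add(2342383, Mul(-1, 1736280)) = Add(2342383, -1736280) = 606103)
Add(Mul(1956, X), w) = Add(Mul(1956, 846), 606103) = Add(1654776, 606103) = 2260879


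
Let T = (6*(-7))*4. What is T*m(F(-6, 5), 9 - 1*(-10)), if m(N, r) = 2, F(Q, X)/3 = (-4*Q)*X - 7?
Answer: -336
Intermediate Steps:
F(Q, X) = -21 - 12*Q*X (F(Q, X) = 3*((-4*Q)*X - 7) = 3*(-4*Q*X - 7) = 3*(-7 - 4*Q*X) = -21 - 12*Q*X)
T = -168 (T = -42*4 = -168)
T*m(F(-6, 5), 9 - 1*(-10)) = -168*2 = -336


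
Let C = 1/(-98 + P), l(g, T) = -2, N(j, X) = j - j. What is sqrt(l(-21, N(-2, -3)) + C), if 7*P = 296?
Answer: I*sqrt(306930)/390 ≈ 1.4205*I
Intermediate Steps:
P = 296/7 (P = (1/7)*296 = 296/7 ≈ 42.286)
N(j, X) = 0
C = -7/390 (C = 1/(-98 + 296/7) = 1/(-390/7) = -7/390 ≈ -0.017949)
sqrt(l(-21, N(-2, -3)) + C) = sqrt(-2 - 7/390) = sqrt(-787/390) = I*sqrt(306930)/390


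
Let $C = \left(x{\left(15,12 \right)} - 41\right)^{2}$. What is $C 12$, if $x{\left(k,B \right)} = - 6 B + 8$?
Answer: $132300$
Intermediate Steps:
$x{\left(k,B \right)} = 8 - 6 B$
$C = 11025$ ($C = \left(\left(8 - 72\right) - 41\right)^{2} = \left(-64 - 41\right)^{2} = \left(-105\right)^{2} = 11025$)
$C 12 = 11025 \cdot 12 = 132300$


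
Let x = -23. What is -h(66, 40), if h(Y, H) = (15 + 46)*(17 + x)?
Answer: 366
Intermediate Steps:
h(Y, H) = -366 (h(Y, H) = (15 + 46)*(17 - 23) = 61*(-6) = -366)
-h(66, 40) = -1*(-366) = 366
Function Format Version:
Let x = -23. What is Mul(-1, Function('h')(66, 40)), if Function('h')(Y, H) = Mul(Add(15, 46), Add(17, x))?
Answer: 366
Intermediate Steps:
Function('h')(Y, H) = -366 (Function('h')(Y, H) = Mul(Add(15, 46), Add(17, -23)) = Mul(61, -6) = -366)
Mul(-1, Function('h')(66, 40)) = Mul(-1, -366) = 366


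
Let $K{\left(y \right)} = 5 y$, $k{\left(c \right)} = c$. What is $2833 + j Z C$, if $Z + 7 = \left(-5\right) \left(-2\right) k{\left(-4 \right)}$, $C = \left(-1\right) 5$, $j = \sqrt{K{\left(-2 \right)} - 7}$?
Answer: $2833 + 235 i \sqrt{17} \approx 2833.0 + 968.93 i$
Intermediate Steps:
$j = i \sqrt{17}$ ($j = \sqrt{5 \left(-2\right) - 7} = \sqrt{-10 - 7} = \sqrt{-17} = i \sqrt{17} \approx 4.1231 i$)
$C = -5$
$Z = -47$ ($Z = -7 + \left(-5\right) \left(-2\right) \left(-4\right) = -7 + 10 \left(-4\right) = -7 - 40 = -47$)
$2833 + j Z C = 2833 + i \sqrt{17} \left(-47\right) \left(-5\right) = 2833 + - 47 i \sqrt{17} \left(-5\right) = 2833 + 235 i \sqrt{17}$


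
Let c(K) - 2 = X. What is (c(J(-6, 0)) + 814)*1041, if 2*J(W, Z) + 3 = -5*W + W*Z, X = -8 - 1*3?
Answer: 838005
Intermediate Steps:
X = -11 (X = -8 - 3 = -11)
J(W, Z) = -3/2 - 5*W/2 + W*Z/2 (J(W, Z) = -3/2 + (-5*W + W*Z)/2 = -3/2 + (-5*W/2 + W*Z/2) = -3/2 - 5*W/2 + W*Z/2)
c(K) = -9 (c(K) = 2 - 11 = -9)
(c(J(-6, 0)) + 814)*1041 = (-9 + 814)*1041 = 805*1041 = 838005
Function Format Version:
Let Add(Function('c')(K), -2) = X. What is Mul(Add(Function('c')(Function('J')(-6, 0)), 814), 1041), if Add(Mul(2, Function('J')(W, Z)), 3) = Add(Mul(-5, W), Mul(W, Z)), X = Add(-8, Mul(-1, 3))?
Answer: 838005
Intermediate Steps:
X = -11 (X = Add(-8, -3) = -11)
Function('J')(W, Z) = Add(Rational(-3, 2), Mul(Rational(-5, 2), W), Mul(Rational(1, 2), W, Z)) (Function('J')(W, Z) = Add(Rational(-3, 2), Mul(Rational(1, 2), Add(Mul(-5, W), Mul(W, Z)))) = Add(Rational(-3, 2), Add(Mul(Rational(-5, 2), W), Mul(Rational(1, 2), W, Z))) = Add(Rational(-3, 2), Mul(Rational(-5, 2), W), Mul(Rational(1, 2), W, Z)))
Function('c')(K) = -9 (Function('c')(K) = Add(2, -11) = -9)
Mul(Add(Function('c')(Function('J')(-6, 0)), 814), 1041) = Mul(Add(-9, 814), 1041) = Mul(805, 1041) = 838005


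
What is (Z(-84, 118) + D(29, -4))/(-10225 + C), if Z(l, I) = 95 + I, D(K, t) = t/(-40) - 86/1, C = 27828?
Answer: 1271/176030 ≈ 0.0072204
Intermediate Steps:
D(K, t) = -86 - t/40 (D(K, t) = t*(-1/40) - 86*1 = -t/40 - 86 = -86 - t/40)
(Z(-84, 118) + D(29, -4))/(-10225 + C) = ((95 + 118) + (-86 - 1/40*(-4)))/(-10225 + 27828) = (213 + (-86 + 1/10))/17603 = (213 - 859/10)*(1/17603) = (1271/10)*(1/17603) = 1271/176030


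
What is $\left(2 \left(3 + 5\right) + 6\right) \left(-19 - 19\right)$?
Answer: $-836$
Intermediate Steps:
$\left(2 \left(3 + 5\right) + 6\right) \left(-19 - 19\right) = \left(2 \cdot 8 + 6\right) \left(-38\right) = \left(16 + 6\right) \left(-38\right) = 22 \left(-38\right) = -836$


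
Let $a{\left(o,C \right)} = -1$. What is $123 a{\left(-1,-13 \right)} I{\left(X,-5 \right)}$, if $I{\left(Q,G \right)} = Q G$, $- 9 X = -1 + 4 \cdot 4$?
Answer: $-1025$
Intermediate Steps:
$X = - \frac{5}{3}$ ($X = - \frac{-1 + 4 \cdot 4}{9} = - \frac{-1 + 16}{9} = \left(- \frac{1}{9}\right) 15 = - \frac{5}{3} \approx -1.6667$)
$I{\left(Q,G \right)} = G Q$
$123 a{\left(-1,-13 \right)} I{\left(X,-5 \right)} = 123 \left(-1\right) \left(\left(-5\right) \left(- \frac{5}{3}\right)\right) = \left(-123\right) \frac{25}{3} = -1025$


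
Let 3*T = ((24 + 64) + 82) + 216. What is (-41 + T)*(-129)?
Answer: -11309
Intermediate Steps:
T = 386/3 (T = (((24 + 64) + 82) + 216)/3 = ((88 + 82) + 216)/3 = (170 + 216)/3 = (⅓)*386 = 386/3 ≈ 128.67)
(-41 + T)*(-129) = (-41 + 386/3)*(-129) = (263/3)*(-129) = -11309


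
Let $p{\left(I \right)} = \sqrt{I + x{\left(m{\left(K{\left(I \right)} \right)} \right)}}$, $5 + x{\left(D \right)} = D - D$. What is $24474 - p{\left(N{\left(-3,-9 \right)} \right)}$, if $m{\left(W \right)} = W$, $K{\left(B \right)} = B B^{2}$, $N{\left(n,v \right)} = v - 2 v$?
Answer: $24472$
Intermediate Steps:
$N{\left(n,v \right)} = - v$
$K{\left(B \right)} = B^{3}$
$x{\left(D \right)} = -5$ ($x{\left(D \right)} = -5 + \left(D - D\right) = -5 + 0 = -5$)
$p{\left(I \right)} = \sqrt{-5 + I}$ ($p{\left(I \right)} = \sqrt{I - 5} = \sqrt{-5 + I}$)
$24474 - p{\left(N{\left(-3,-9 \right)} \right)} = 24474 - \sqrt{-5 - -9} = 24474 - \sqrt{-5 + 9} = 24474 - \sqrt{4} = 24474 - 2 = 24472$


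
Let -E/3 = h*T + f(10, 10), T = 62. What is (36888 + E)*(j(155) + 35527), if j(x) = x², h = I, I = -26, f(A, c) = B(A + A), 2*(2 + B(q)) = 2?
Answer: 2484926304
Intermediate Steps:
B(q) = -1 (B(q) = -2 + (½)*2 = -2 + 1 = -1)
f(A, c) = -1
h = -26
E = 4839 (E = -3*(-26*62 - 1) = -3*(-1612 - 1) = -3*(-1613) = 4839)
(36888 + E)*(j(155) + 35527) = (36888 + 4839)*(155² + 35527) = 41727*(24025 + 35527) = 41727*59552 = 2484926304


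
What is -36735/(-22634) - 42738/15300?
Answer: -993349/848775 ≈ -1.1703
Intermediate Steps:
-36735/(-22634) - 42738/15300 = -36735*(-1/22634) - 42738*1/15300 = 36735/22634 - 419/150 = -993349/848775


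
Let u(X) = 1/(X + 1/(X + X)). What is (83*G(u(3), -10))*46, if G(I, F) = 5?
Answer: 19090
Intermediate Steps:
u(X) = 1/(X + 1/(2*X))
(83*G(u(3), -10))*46 = (83*5)*46 = 415*46 = 19090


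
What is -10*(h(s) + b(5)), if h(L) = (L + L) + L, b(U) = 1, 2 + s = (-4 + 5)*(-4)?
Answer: 170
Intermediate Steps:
s = -6 (s = -2 + (-4 + 5)*(-4) = -2 + 1*(-4) = -2 - 4 = -6)
h(L) = 3*L (h(L) = 2*L + L = 3*L)
-10*(h(s) + b(5)) = -10*(3*(-6) + 1) = -10*(-18 + 1) = -10*(-17) = 170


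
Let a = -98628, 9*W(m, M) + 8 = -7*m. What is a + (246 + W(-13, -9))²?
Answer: -2712659/81 ≈ -33490.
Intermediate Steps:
W(m, M) = -8/9 - 7*m/9 (W(m, M) = -8/9 + (-7*m)/9 = -8/9 - 7*m/9)
a + (246 + W(-13, -9))² = -98628 + (246 + (-8/9 - 7/9*(-13)))² = -98628 + (246 + (-8/9 + 91/9))² = -98628 + (246 + 83/9)² = -98628 + (2297/9)² = -98628 + 5276209/81 = -2712659/81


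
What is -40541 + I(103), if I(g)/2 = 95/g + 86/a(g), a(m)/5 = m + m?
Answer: -20877579/515 ≈ -40539.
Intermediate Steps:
a(m) = 10*m (a(m) = 5*(m + m) = 5*(2*m) = 10*m)
I(g) = 1036/(5*g) (I(g) = 2*(95/g + 86/((10*g))) = 2*(95/g + 86*(1/(10*g))) = 2*(95/g + 43/(5*g)) = 2*(518/(5*g)) = 1036/(5*g))
-40541 + I(103) = -40541 + (1036/5)/103 = -40541 + (1036/5)*(1/103) = -40541 + 1036/515 = -20877579/515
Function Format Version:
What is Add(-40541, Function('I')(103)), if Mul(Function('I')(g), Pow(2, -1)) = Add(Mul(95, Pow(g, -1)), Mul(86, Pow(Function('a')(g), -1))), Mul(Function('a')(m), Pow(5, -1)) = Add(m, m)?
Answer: Rational(-20877579, 515) ≈ -40539.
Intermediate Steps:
Function('a')(m) = Mul(10, m) (Function('a')(m) = Mul(5, Add(m, m)) = Mul(5, Mul(2, m)) = Mul(10, m))
Function('I')(g) = Mul(Rational(1036, 5), Pow(g, -1)) (Function('I')(g) = Mul(2, Add(Mul(95, Pow(g, -1)), Mul(86, Pow(Mul(10, g), -1)))) = Mul(2, Add(Mul(95, Pow(g, -1)), Mul(86, Mul(Rational(1, 10), Pow(g, -1))))) = Mul(2, Add(Mul(95, Pow(g, -1)), Mul(Rational(43, 5), Pow(g, -1)))) = Mul(2, Mul(Rational(518, 5), Pow(g, -1))) = Mul(Rational(1036, 5), Pow(g, -1)))
Add(-40541, Function('I')(103)) = Add(-40541, Mul(Rational(1036, 5), Pow(103, -1))) = Add(-40541, Mul(Rational(1036, 5), Rational(1, 103))) = Add(-40541, Rational(1036, 515)) = Rational(-20877579, 515)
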